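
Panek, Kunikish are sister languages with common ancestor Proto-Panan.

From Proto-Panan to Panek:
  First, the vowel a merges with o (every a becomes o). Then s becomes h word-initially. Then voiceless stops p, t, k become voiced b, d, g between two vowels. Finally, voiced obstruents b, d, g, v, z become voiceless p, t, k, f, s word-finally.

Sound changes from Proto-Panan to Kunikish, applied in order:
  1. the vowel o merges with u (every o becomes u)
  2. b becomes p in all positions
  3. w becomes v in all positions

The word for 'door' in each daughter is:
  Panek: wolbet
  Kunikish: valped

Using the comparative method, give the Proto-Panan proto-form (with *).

Position 6: Panek has t, Kunikish has d. Kunikish preserves d here (none of its changes turn any other segment into d), so the proto-segment is *d.
Position 1: Panek has w, Kunikish has v. Panek preserves w here (none of its changes turn any other segment into w), so the proto-segment is *w.
Position 2: Panek has o, Kunikish has a. Kunikish preserves a here (none of its changes turn any other segment into a), so the proto-segment is *a.
This points to *walbed. Verify forward in each daughter:
Panek: *walbed > wolbed > wolbet  (by vowel merger, final devoicing)
Kunikish: start from *walbed.
  rule 1: no change — walbed
  rule 2 (unconditioned shift): walbed → walped
  rule 3 (unconditioned shift): walped → valped
  ⇒ Kunikish valped
Only *walbed yields all of Panek wolbet, Kunikish valped.

*walbed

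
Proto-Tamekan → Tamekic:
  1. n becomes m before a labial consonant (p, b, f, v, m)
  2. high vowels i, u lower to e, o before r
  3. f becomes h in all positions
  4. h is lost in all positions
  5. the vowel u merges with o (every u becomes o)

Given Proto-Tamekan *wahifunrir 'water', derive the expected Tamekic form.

Tamekic: *wahifunrir > wahifunrer > wahihunrer > waiunrer > waionrer  (by pre-rhotic lowering, unconditioned shift, h-loss, vowel merger)

waionrer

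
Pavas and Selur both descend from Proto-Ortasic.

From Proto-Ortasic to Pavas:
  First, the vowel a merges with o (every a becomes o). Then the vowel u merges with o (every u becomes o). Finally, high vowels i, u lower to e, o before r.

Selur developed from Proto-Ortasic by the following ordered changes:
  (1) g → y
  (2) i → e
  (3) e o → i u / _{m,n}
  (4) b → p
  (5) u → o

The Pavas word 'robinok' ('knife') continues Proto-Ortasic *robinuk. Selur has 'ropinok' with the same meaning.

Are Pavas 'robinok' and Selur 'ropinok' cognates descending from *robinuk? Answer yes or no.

Derive the expected Selur reflex of *robinuk:
Selur: *robinuk
  robinuk (rule 1 does not apply)
  robinuk → robenuk   [vowel merger]
  robenuk → robinuk   [pre-nasal raising]
  robinuk → ropinuk   [unconditioned shift]
  ropinuk → ropinok   [vowel merger]
  giving Selur ropinok.
Selur 'ropinok' matches the regular reflex exactly, so the pair is cognate.

yes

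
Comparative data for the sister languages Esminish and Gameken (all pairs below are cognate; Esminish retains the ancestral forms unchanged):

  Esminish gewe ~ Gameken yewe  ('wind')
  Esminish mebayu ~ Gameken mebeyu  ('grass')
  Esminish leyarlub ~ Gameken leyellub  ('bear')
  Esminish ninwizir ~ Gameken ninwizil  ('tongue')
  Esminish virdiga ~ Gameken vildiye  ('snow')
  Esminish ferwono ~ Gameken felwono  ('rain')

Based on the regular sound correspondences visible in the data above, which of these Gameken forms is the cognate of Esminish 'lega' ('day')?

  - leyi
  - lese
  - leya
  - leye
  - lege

virdiga ~ vildiye — Esminish g corresponds to Gameken y between vowels (before a back vowel).
virdiga ~ vildiye — Esminish a corresponds to Gameken e word-finally.
Applying these to Esminish 'lega':
  lega → leya   (g→y between vowels (before a back vowel))
  leya → leye   (a→e word-finally)
So the Gameken cognate is 'leye'.

leye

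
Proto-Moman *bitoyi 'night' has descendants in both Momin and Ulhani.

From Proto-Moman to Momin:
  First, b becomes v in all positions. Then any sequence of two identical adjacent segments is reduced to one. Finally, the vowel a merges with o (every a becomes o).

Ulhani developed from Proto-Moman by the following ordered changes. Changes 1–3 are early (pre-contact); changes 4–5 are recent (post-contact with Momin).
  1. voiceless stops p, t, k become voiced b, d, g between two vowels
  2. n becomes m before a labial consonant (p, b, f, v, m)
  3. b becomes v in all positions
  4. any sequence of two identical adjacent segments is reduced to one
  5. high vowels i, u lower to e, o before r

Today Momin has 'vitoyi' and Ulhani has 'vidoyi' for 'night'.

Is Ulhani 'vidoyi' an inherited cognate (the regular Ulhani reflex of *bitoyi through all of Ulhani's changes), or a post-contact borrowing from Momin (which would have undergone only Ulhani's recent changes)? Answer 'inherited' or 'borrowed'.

inherited

If inherited, *bitoyi would pass through all of Ulhani's changes:
Ulhani: start from *bitoyi.
  rule 1 (intervocalic voicing): bitoyi → bidoyi
  rule 2: no change — bidoyi
  rule 3 (unconditioned shift): bidoyi → vidoyi
  rule 4: no change — vidoyi
  rule 5: no change — vidoyi
  ⇒ Ulhani vidoyi
If borrowed from Momin 'vitoyi' after the early changes, it would undergo only the recent ones:
  rule 4 (degemination): no change (vitoyi)
  rule 5 (pre-rhotic lowering): no change (vitoyi)
  ⇒ as a loan: vitoyi
Ulhani 'vidoyi' matches the inherited outcome exactly, so it is an inherited cognate, not a loan.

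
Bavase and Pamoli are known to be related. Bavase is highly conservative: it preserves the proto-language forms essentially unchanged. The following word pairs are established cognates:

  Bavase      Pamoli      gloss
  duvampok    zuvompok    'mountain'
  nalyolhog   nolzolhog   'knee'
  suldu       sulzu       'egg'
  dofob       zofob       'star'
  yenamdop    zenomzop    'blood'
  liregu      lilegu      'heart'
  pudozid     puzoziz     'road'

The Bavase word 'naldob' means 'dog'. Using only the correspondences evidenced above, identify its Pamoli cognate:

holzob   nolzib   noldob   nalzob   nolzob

nolzob

nalyolhog ~ nolzolhog — Bavase a corresponds to Pamoli o after a consonant, before a consonant other than r, m, n, p, b, f, v.
yenamdop ~ zenomzop — Bavase d corresponds to Pamoli z after a consonant, before a back vowel.
Applying these to Bavase 'naldob':
  naldob → noldob   (a→o after a consonant, before a consonant other than r, m, n, p, b, f, v)
  noldob → nolzob   (d→z after a consonant, before a back vowel)
So the Pamoli cognate is 'nolzob'.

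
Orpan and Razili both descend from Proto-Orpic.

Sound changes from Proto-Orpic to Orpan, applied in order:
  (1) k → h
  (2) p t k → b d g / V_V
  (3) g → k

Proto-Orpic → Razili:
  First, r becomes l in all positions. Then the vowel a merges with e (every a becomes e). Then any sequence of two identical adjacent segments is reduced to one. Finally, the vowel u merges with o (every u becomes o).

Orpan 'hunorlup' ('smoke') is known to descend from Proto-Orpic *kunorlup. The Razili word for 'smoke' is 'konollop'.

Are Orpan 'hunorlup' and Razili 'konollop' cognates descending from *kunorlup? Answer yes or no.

Derive the expected Razili reflex of *kunorlup:
Razili: *kunorlup
  kunorlup → kunollup   [unconditioned shift]
  kunollup (rule 2 does not apply)
  kunollup → kunolup   [degemination]
  kunolup → konolop   [vowel merger]
  giving Razili konolop.
The regular Razili reflex would be 'konolop', but the attested form is 'konollop'. The correspondence is irregular, so they are not cognates (the Razili form has a different source).

no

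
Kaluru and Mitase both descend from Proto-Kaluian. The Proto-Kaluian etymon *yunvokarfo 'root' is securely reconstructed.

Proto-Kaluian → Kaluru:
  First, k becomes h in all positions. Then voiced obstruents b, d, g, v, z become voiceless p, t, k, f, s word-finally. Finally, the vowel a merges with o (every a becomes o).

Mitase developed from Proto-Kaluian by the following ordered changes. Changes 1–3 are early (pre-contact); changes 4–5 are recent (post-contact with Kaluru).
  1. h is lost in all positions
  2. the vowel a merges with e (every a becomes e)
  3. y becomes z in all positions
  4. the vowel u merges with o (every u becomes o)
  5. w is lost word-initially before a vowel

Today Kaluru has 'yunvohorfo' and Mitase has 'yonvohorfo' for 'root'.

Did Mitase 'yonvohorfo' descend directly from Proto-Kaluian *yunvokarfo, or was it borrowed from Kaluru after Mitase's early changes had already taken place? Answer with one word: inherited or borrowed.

borrowed

If inherited, *yunvokarfo would pass through all of Mitase's changes:
Mitase: *yunvokarfo
  yunvokarfo (rule 1 does not apply)
  yunvokarfo → yunvokerfo   [vowel merger]
  yunvokerfo → zunvokerfo   [unconditioned shift]
  zunvokerfo → zonvokerfo   [vowel merger]
  zonvokerfo (rule 5 does not apply)
  giving Mitase zonvokerfo.
If borrowed from Kaluru 'yunvohorfo' after the early changes, it would undergo only the recent ones:
  rule 4 (vowel merger): yunvohorfo → yonvohorfo
  rule 5 (glide loss): no change (yonvohorfo)
  ⇒ as a loan: yonvohorfo
Mitase 'yonvohorfo' matches the loan outcome 'yonvohorfo', not the inherited 'zonvokerfo' — it skipped the early Mitase changes, so it was borrowed from Kaluru.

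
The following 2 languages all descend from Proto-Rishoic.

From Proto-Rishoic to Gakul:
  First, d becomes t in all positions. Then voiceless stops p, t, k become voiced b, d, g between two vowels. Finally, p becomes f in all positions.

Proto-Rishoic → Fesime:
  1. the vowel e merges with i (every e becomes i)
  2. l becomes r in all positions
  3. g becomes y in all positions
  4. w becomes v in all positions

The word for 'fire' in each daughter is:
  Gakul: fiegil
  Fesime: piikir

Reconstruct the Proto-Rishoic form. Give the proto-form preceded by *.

*piekil

Position 6: Gakul has l, Fesime has r. Gakul preserves l here (none of its changes turn any other segment into l), so the proto-segment is *l.
Position 4: Gakul has g, Fesime has k. Fesime preserves k here (none of its changes turn any other segment into k), so the proto-segment is *k.
Verify the candidate proto-form against each daughter:
Gakul: *piekil > piegil > fiegil  (by intervocalic voicing, unconditioned shift)
Fesime: start from *piekil.
  rule 1 (vowel merger): piekil → piikil
  rule 2 (unconditioned shift): piikil → piikir
  rule 3: no change — piikir
  rule 4: no change — piikir
  ⇒ Fesime piikir
Only *piekil yields all of Gakul fiegil, Fesime piikir.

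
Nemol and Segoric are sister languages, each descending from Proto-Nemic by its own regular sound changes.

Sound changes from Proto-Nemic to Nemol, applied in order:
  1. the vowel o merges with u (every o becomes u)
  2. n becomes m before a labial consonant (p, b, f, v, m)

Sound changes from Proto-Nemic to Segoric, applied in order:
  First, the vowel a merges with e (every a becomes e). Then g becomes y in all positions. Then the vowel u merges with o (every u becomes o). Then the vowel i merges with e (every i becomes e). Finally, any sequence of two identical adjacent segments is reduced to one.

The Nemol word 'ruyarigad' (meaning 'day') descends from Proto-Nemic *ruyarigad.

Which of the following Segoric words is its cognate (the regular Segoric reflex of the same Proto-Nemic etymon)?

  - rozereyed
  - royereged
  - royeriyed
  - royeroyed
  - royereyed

Segoric: start from *ruyarigad.
  rule 1 (vowel merger): ruyarigad → ruyeriged
  rule 2 (unconditioned shift): ruyeriged → ruyeriyed
  rule 3 (vowel merger): ruyeriyed → royeriyed
  rule 4 (vowel merger): royeriyed → royereyed
  rule 5: no change — royereyed
  ⇒ Segoric royereyed
Only 'royereyed' matches the regular Segoric development of *ruyarigad.

royereyed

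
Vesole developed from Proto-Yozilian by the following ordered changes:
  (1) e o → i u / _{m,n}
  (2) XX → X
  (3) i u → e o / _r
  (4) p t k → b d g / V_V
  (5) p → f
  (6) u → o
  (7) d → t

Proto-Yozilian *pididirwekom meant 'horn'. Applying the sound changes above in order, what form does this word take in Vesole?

Vesole: start from *pididirwekom.
  rule 1 (pre-nasal raising): pididirwekom → pididirwekum
  rule 2: no change — pididirwekum
  rule 3 (pre-rhotic lowering): pididirwekum → pididerwekum
  rule 4 (intervocalic voicing): pididerwekum → pididerwegum
  rule 5 (unconditioned shift): pididerwegum → fididerwegum
  rule 6 (vowel merger): fididerwegum → fididerwegom
  rule 7 (unconditioned shift): fididerwegom → fititerwegom
  ⇒ Vesole fititerwegom

fititerwegom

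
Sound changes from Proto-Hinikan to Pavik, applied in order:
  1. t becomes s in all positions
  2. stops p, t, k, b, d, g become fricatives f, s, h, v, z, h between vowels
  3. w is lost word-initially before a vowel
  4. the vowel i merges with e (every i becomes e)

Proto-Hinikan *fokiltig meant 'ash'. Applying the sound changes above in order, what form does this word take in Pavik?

fohelseg

Pavik: *fokiltig
  fokiltig → fokilsig   [unconditioned shift]
  fokilsig → fohilsig   [intervocalic lenition]
  fohilsig (rule 3 does not apply)
  fohilsig → fohelseg   [vowel merger]
  giving Pavik fohelseg.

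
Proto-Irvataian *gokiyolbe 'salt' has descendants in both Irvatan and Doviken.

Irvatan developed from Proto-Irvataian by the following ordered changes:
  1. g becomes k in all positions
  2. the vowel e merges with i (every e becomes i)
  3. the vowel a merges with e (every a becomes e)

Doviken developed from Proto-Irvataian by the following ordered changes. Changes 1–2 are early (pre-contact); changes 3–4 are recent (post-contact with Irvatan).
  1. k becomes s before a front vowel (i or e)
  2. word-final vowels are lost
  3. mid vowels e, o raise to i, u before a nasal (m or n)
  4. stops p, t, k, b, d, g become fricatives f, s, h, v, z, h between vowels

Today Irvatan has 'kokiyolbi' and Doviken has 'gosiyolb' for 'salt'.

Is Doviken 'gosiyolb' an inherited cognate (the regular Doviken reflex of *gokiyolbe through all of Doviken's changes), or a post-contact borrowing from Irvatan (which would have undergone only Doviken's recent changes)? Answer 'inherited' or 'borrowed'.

inherited

If inherited, *gokiyolbe would pass through all of Doviken's changes:
Doviken: *gokiyolbe
  gokiyolbe → gosiyolbe   [palatalisation]
  gosiyolbe → gosiyolb   [apocope]
  gosiyolb (rule 3 does not apply)
  gosiyolb (rule 4 does not apply)
  giving Doviken gosiyolb.
If borrowed from Irvatan 'kokiyolbi' after the early changes, it would undergo only the recent ones:
  rule 3 (pre-nasal raising): no change (kokiyolbi)
  rule 4 (intervocalic lenition): kokiyolbi → kohiyolbi
  ⇒ as a loan: kohiyolbi
Doviken 'gosiyolb' matches the inherited outcome exactly, so it is an inherited cognate, not a loan.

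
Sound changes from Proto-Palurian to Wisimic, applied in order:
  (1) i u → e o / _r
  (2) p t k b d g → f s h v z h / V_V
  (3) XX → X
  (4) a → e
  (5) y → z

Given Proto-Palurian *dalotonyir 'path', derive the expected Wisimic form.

delosonzer

Wisimic: *dalotonyir
  dalotonyir → dalotonyer   [pre-rhotic lowering]
  dalotonyer → dalosonyer   [intervocalic lenition]
  dalosonyer (rule 3 does not apply)
  dalosonyer → delosonyer   [vowel merger]
  delosonyer → delosonzer   [unconditioned shift]
  giving Wisimic delosonzer.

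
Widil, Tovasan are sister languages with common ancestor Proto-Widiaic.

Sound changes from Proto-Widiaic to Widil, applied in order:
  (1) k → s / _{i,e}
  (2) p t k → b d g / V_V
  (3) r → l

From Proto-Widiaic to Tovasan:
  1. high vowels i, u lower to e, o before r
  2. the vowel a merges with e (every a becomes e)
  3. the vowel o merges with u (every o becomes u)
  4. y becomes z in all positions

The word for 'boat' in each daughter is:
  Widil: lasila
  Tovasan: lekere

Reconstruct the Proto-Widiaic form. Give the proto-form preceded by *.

Position 5: Widil has l, Tovasan has r. Tovasan preserves r here (none of its changes turn any other segment into r), so the proto-segment is *r.
Position 6: Widil has a, Tovasan has e. Widil preserves a here (none of its changes turn any other segment into a), so the proto-segment is *a.
This points to *lakira. Verify forward in each daughter:
Widil: *lakira > lasira > lasila  (by palatalisation, unconditioned shift)
Tovasan: *lakira > lakera > lekere  (by pre-rhotic lowering, vowel merger)
*lakira is the unique common source.

*lakira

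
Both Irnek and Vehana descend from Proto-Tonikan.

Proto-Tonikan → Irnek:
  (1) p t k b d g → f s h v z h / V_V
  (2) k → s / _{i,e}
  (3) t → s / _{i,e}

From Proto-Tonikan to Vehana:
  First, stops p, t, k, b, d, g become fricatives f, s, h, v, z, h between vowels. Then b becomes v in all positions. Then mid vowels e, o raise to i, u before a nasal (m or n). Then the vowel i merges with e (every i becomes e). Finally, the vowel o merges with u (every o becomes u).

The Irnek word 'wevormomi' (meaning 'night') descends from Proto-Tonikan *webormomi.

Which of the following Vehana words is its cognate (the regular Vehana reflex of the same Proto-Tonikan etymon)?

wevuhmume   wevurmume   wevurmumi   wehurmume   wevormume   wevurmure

wevurmume

Vehana: *webormomi > wevormomi > wevormumi > wevormume > wevurmume  (by intervocalic lenition, pre-nasal raising, vowel merger, vowel merger)
Only 'wevurmume' matches the regular Vehana development of *webormomi.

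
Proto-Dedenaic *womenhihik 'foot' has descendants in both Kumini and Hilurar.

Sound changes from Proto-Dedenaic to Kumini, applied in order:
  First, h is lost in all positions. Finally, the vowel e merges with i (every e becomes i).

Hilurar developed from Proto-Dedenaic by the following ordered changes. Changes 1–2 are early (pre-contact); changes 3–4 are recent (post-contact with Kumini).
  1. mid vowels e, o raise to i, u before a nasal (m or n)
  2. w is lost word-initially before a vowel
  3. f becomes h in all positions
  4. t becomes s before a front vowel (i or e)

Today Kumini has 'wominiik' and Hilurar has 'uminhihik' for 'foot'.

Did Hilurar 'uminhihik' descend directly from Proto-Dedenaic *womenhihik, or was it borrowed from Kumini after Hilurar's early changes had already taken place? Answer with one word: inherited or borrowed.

If inherited, *womenhihik would pass through all of Hilurar's changes:
Hilurar: *womenhihik
  womenhihik → wuminhihik   [pre-nasal raising]
  wuminhihik → uminhihik   [glide loss]
  uminhihik (rule 3 does not apply)
  uminhihik (rule 4 does not apply)
  giving Hilurar uminhihik.
If borrowed from Kumini 'wominiik' after the early changes, it would undergo only the recent ones:
  rule 3 (unconditioned shift): no change (wominiik)
  rule 4 (palatalisation): no change (wominiik)
  ⇒ as a loan: wominiik
Hilurar 'uminhihik' matches the inherited outcome exactly, so it is an inherited cognate, not a loan.

inherited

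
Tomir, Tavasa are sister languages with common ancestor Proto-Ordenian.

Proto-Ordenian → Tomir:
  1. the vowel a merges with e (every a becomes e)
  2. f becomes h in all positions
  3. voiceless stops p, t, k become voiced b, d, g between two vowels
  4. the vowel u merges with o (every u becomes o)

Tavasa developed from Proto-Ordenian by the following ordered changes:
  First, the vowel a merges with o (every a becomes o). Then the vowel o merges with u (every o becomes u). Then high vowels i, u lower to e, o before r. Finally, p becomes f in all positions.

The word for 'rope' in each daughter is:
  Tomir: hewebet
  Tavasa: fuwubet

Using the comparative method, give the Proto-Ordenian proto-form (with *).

*fawabet

Position 1: Tomir has h, Tavasa has f. Taking the neighbouring segments as reconstructed: Tomir h could go back to *f or *h; Tavasa f could go back to *p or *f — the one source consistent with every daughter is *f.
Position 4: Tomir has e, Tavasa has u. Taking the neighbouring segments as reconstructed: Tomir e could go back to *a or *e; Tavasa u could go back to *a or *o or *u — the one source consistent with every daughter is *a.
This points to *fawabet. Verify forward in each daughter:
Tomir: start from *fawabet.
  rule 1 (vowel merger): fawabet → fewebet
  rule 2 (unconditioned shift): fewebet → hewebet
  rule 3: no change — hewebet
  rule 4: no change — hewebet
  ⇒ Tomir hewebet
Tavasa: *fawabet
  fawabet → fowobet   [vowel merger]
  fowobet → fuwubet   [vowel merger]
  fuwubet (rule 3 does not apply)
  fuwubet (rule 4 does not apply)
  giving Tavasa fuwubet.
*fawabet is the unique common source.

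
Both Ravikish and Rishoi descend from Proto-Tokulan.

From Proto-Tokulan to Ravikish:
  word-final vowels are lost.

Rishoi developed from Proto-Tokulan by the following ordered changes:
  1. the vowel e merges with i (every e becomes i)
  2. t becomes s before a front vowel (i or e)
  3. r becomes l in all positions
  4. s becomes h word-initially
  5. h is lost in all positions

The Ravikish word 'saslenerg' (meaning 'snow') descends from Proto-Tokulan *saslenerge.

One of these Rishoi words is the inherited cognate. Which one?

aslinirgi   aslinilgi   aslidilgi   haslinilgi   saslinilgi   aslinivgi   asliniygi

aslinilgi

Rishoi: start from *saslenerge.
  rule 1 (vowel merger): saslenerge → saslinirgi
  rule 2: no change — saslinirgi
  rule 3 (unconditioned shift): saslinirgi → saslinilgi
  rule 4 (debuccalisation): saslinilgi → haslinilgi
  rule 5 (h-loss): haslinilgi → aslinilgi
  ⇒ Rishoi aslinilgi
Among the options, 'aslinilgi' alone shows every Rishoi change applied in order.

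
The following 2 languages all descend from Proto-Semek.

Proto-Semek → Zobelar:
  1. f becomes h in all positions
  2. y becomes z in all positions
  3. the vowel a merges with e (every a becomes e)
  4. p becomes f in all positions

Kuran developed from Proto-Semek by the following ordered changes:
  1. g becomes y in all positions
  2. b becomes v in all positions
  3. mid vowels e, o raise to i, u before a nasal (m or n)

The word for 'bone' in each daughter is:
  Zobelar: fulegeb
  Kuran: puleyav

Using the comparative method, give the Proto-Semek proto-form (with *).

Position 6: Zobelar has e, Kuran has a. Kuran preserves a here (none of its changes turn any other segment into a), so the proto-segment is *a.
Position 7: Zobelar has b, Kuran has v. Zobelar preserves b here (none of its changes turn any other segment into b), so the proto-segment is *b.
Verify the candidate proto-form against each daughter:
Zobelar: *pulegab
  pulegab (rule 1 does not apply)
  pulegab (rule 2 does not apply)
  pulegab → pulegeb   [vowel merger]
  pulegeb → fulegeb   [unconditioned shift]
  giving Zobelar fulegeb.
Kuran: *pulegab > puleyab > puleyav  (by unconditioned shift, unconditioned shift)
*pulegab is the unique common source.

*pulegab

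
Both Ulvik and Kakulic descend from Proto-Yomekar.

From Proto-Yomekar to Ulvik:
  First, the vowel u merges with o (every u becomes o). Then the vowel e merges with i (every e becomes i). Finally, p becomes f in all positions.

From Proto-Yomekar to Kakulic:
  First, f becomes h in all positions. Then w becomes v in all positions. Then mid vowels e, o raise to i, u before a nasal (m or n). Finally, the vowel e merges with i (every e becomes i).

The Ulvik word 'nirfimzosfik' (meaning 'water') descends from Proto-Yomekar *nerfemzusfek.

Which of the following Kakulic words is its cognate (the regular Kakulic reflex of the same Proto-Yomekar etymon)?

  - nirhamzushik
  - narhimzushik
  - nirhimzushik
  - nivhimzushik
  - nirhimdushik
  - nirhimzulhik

nirhimzushik

Kakulic: *nerfemzusfek > nerhemzushek > nerhimzushek > nirhimzushik  (by unconditioned shift, pre-nasal raising, vowel merger)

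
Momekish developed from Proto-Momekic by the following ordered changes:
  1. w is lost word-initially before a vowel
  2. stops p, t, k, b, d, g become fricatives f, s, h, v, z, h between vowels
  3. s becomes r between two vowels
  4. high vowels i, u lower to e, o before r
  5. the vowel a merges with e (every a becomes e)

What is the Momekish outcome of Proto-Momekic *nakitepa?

neherefe

Momekish: *nakitepa > nahisefa > nahirefa > naherefa > neherefe  (by intervocalic lenition, rhotacism, pre-rhotic lowering, vowel merger)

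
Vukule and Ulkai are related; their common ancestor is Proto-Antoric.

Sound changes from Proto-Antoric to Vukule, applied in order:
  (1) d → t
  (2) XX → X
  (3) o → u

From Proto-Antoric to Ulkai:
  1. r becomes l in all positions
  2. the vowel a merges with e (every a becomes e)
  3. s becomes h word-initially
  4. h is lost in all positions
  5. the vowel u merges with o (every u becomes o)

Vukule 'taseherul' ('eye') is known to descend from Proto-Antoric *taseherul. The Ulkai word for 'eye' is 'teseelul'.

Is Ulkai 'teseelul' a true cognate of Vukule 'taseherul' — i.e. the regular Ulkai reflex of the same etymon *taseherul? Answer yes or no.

no

Derive the expected Ulkai reflex of *taseherul:
Ulkai: start from *taseherul.
  rule 1 (unconditioned shift): taseherul → tasehelul
  rule 2 (vowel merger): tasehelul → tesehelul
  rule 3: no change — tesehelul
  rule 4 (h-loss): tesehelul → teseelul
  rule 5 (vowel merger): teseelul → teseelol
  ⇒ Ulkai teseelol
The regular Ulkai reflex would be 'teseelol', but the attested form is 'teseelul'. The correspondence is irregular, so they are not cognates (the Ulkai form has a different source).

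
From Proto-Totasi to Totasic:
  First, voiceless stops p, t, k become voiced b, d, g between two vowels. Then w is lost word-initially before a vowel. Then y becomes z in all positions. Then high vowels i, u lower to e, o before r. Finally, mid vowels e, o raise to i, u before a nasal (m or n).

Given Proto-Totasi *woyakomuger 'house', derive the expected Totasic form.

ozagumuger

Totasic: start from *woyakomuger.
  rule 1 (intervocalic voicing): woyakomuger → woyagomuger
  rule 2 (glide loss): woyagomuger → oyagomuger
  rule 3 (unconditioned shift): oyagomuger → ozagomuger
  rule 4: no change — ozagomuger
  rule 5 (pre-nasal raising): ozagomuger → ozagumuger
  ⇒ Totasic ozagumuger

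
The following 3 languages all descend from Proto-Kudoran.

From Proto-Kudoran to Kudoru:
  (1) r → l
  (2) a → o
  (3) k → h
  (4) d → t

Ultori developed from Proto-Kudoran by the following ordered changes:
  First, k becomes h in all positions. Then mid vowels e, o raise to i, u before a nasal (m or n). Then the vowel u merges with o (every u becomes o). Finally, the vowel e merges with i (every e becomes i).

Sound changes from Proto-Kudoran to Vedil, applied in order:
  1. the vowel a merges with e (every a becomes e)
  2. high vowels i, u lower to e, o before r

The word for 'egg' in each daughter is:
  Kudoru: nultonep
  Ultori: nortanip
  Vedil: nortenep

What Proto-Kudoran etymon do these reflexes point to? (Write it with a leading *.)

*nurtanep

Position 3: Kudoru has l, Ultori has r, Vedil has r. Ultori preserves r here (none of its changes turn any other segment into r), so the proto-segment is *r.
Position 5: Kudoru has o, Ultori has a, Vedil has e. Ultori preserves a here (none of its changes turn any other segment into a), so the proto-segment is *a.
Position 2: Kudoru has u, Ultori has o, Vedil has o. Kudoru preserves u here (none of its changes turn any other segment into u), so the proto-segment is *u.
Continuing position by position gives *nurtanep; check it forward:
Kudoru: *nurtanep > nultanep > nultonep  (by unconditioned shift, vowel merger)
Ultori: *nurtanep > nortanep > nortanip  (by vowel merger, vowel merger)
Vedil: *nurtanep > nurtenep > nortenep  (by vowel merger, pre-rhotic lowering)
*nurtanep is the unique common source.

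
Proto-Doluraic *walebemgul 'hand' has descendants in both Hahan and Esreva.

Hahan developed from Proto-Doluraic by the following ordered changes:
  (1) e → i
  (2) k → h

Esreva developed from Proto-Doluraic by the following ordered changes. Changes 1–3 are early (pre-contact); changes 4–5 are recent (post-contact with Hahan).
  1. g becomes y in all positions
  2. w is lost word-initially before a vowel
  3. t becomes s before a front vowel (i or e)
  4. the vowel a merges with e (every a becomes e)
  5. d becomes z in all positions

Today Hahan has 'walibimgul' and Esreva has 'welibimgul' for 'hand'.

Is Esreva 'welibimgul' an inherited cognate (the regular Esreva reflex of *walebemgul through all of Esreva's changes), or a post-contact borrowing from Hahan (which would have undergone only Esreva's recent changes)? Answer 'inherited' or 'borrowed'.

borrowed

If inherited, *walebemgul would pass through all of Esreva's changes:
Esreva: start from *walebemgul.
  rule 1 (unconditioned shift): walebemgul → walebemyul
  rule 2 (glide loss): walebemyul → alebemyul
  rule 3: no change — alebemyul
  rule 4 (vowel merger): alebemyul → elebemyul
  rule 5: no change — elebemyul
  ⇒ Esreva elebemyul
If borrowed from Hahan 'walibimgul' after the early changes, it would undergo only the recent ones:
  rule 4 (vowel merger): walibimgul → welibimgul
  rule 5 (unconditioned shift): no change (welibimgul)
  ⇒ as a loan: welibimgul
Esreva 'welibimgul' matches the loan outcome 'welibimgul', not the inherited 'elebemyul' — it skipped the early Esreva changes, so it was borrowed from Hahan.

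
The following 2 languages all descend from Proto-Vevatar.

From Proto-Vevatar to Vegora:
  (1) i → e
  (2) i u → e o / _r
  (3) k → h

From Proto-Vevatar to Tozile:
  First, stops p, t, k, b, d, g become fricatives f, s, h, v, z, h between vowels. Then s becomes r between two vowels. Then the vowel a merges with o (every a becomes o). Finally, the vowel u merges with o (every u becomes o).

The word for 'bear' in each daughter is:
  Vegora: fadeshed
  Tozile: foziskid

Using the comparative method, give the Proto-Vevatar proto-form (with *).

Position 6: Vegora has h, Tozile has k. Tozile preserves k here (none of its changes turn any other segment into k), so the proto-segment is *k.
Position 4: Vegora has e, Tozile has i. Tozile preserves i here (none of its changes turn any other segment into i), so the proto-segment is *i.
Position 2: Vegora has a, Tozile has o. Vegora preserves a here (none of its changes turn any other segment into a), so the proto-segment is *a.
This points to *fadiskid. Verify forward in each daughter:
Vegora: start from *fadiskid.
  rule 1 (vowel merger): fadiskid → fadesked
  rule 2: no change — fadesked
  rule 3 (unconditioned shift): fadesked → fadeshed
  ⇒ Vegora fadeshed
Tozile: start from *fadiskid.
  rule 1 (intervocalic lenition): fadiskid → faziskid
  rule 2: no change — faziskid
  rule 3 (vowel merger): faziskid → foziskid
  rule 4: no change — foziskid
  ⇒ Tozile foziskid
*fadiskid is the unique common source.

*fadiskid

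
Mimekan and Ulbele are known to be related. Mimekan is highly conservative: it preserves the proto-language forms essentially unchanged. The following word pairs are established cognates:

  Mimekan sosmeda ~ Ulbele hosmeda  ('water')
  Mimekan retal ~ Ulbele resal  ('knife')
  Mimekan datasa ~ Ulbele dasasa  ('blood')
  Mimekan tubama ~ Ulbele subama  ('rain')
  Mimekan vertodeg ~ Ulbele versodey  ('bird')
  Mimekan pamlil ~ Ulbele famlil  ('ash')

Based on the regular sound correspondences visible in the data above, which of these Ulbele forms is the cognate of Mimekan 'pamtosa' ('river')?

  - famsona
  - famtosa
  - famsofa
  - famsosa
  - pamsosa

pamlil ~ famlil — Mimekan p corresponds to Ulbele f word-initially before a back vowel.
vertodeg ~ versodey — Mimekan t corresponds to Ulbele s after a consonant, before a back vowel.
Applying these to Mimekan 'pamtosa':
  pamtosa → famtosa   (p→f word-initially before a back vowel)
  famtosa → famsosa   (t→s after a consonant, before a back vowel)
So the Ulbele cognate is 'famsosa'.

famsosa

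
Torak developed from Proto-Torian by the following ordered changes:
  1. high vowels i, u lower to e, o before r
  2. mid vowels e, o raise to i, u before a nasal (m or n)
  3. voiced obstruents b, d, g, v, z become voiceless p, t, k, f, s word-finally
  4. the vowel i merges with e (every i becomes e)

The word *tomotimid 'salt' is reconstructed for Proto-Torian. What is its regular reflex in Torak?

Torak: start from *tomotimid.
  rule 1: no change — tomotimid
  rule 2 (pre-nasal raising): tomotimid → tumotimid
  rule 3 (final devoicing): tumotimid → tumotimit
  rule 4 (vowel merger): tumotimit → tumotemet
  ⇒ Torak tumotemet

tumotemet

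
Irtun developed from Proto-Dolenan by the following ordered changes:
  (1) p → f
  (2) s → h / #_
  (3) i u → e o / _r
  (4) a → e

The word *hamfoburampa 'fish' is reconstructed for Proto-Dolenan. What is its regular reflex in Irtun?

hemfoboremfe

Irtun: *hamfoburampa
  hamfoburampa → hamfoburamfa   [unconditioned shift]
  hamfoburamfa (rule 2 does not apply)
  hamfoburamfa → hamfoboramfa   [pre-rhotic lowering]
  hamfoboramfa → hemfoboremfe   [vowel merger]
  giving Irtun hemfoboremfe.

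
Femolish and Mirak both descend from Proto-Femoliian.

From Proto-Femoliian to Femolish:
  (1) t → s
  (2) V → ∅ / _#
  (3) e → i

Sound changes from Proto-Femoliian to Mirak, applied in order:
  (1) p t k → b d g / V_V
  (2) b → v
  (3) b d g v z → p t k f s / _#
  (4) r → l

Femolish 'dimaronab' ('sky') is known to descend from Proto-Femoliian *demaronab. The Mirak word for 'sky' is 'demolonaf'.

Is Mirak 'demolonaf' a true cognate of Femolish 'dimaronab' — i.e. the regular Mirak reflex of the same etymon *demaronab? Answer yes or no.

no

Derive the expected Mirak reflex of *demaronab:
Mirak: start from *demaronab.
  rule 1: no change — demaronab
  rule 2 (unconditioned shift): demaronab → demaronav
  rule 3 (final devoicing): demaronav → demaronaf
  rule 4 (unconditioned shift): demaronaf → demalonaf
  ⇒ Mirak demalonaf
The regular Mirak reflex would be 'demalonaf', but the attested form is 'demolonaf'. The correspondence is irregular, so they are not cognates (the Mirak form has a different source).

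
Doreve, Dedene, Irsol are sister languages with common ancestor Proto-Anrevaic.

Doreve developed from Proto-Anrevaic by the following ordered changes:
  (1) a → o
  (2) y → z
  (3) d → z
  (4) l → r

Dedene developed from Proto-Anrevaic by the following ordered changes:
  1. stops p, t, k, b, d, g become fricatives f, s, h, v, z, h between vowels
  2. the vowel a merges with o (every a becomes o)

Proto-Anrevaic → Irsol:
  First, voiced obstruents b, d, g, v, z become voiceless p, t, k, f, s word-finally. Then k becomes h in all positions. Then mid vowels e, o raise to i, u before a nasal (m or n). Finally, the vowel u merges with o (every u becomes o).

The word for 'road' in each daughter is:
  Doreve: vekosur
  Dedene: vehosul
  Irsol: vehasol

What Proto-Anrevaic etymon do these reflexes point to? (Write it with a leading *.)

*vekasul

Position 4: Doreve has o, Dedene has o, Irsol has a. Irsol preserves a here (none of its changes turn any other segment into a), so the proto-segment is *a.
Position 3: Doreve has k, Dedene has h, Irsol has h. Doreve preserves k here (none of its changes turn any other segment into k), so the proto-segment is *k.
Position 6: Doreve has u, Dedene has u, Irsol has o. Doreve preserves u here (none of its changes turn any other segment into u), so the proto-segment is *u.
Verify the candidate proto-form against each daughter:
Doreve: *vekasul > vekosul > vekosur  (by vowel merger, unconditioned shift)
Dedene: *vekasul
  vekasul → vehasul   [intervocalic lenition]
  vehasul → vehosul   [vowel merger]
  giving Dedene vehosul.
Irsol: *vekasul
  vekasul (rule 1 does not apply)
  vekasul → vehasul   [unconditioned shift]
  vehasul (rule 3 does not apply)
  vehasul → vehasol   [vowel merger]
  giving Irsol vehasol.
No other proto-form is consistent with every reflex, so the reconstruction is *vekasul.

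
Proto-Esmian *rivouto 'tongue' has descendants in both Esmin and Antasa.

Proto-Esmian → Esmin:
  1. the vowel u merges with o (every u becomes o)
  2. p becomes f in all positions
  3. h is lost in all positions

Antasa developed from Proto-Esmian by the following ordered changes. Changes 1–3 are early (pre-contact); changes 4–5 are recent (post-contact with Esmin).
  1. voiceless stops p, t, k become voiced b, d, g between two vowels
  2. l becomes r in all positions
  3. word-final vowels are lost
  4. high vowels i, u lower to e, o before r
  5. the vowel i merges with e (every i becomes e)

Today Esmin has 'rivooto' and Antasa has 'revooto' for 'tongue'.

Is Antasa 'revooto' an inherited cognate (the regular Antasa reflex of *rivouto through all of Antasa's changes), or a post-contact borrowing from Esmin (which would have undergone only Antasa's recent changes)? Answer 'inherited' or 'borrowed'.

If inherited, *rivouto would pass through all of Antasa's changes:
Antasa: *rivouto > rivoudo > rivoud > revoud  (by intervocalic voicing, apocope, vowel merger)
If borrowed from Esmin 'rivooto' after the early changes, it would undergo only the recent ones:
  rule 4 (pre-rhotic lowering): no change (rivooto)
  rule 5 (vowel merger): rivooto → revooto
  ⇒ as a loan: revooto
Antasa 'revooto' matches the loan outcome 'revooto', not the inherited 'revoud' — it skipped the early Antasa changes, so it was borrowed from Esmin.

borrowed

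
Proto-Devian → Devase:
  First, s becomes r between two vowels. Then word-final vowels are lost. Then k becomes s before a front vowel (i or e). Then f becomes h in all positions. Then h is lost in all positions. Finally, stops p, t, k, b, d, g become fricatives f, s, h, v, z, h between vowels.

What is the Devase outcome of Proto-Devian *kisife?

siri

Devase: start from *kisife.
  rule 1 (rhotacism): kisife → kirife
  rule 2 (apocope): kirife → kirif
  rule 3 (palatalisation): kirif → sirif
  rule 4 (unconditioned shift): sirif → sirih
  rule 5 (h-loss): sirih → siri
  rule 6: no change — siri
  ⇒ Devase siri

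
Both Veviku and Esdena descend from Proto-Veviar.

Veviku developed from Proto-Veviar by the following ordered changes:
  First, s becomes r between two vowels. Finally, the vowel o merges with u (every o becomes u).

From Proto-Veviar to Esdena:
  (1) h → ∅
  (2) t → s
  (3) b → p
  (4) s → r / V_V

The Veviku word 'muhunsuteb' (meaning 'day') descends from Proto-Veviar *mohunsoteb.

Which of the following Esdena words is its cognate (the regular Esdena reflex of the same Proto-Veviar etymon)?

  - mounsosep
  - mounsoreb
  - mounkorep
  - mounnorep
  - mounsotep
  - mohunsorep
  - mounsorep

mounsorep

Esdena: start from *mohunsoteb.
  rule 1 (h-loss): mohunsoteb → mounsoteb
  rule 2 (unconditioned shift): mounsoteb → mounsoseb
  rule 3 (unconditioned shift): mounsoseb → mounsosep
  rule 4 (rhotacism): mounsosep → mounsorep
  ⇒ Esdena mounsorep
Among the options, 'mounsorep' alone shows every Esdena change applied in order.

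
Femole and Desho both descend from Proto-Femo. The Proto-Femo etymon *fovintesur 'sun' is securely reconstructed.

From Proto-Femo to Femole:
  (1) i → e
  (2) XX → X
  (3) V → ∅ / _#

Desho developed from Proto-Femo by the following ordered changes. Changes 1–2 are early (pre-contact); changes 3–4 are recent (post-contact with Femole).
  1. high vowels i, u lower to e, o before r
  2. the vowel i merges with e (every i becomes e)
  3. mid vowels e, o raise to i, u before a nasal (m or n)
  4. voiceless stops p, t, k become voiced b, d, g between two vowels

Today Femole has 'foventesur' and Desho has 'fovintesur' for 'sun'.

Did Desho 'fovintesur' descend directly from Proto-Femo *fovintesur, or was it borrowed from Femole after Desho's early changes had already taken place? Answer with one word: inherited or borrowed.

If inherited, *fovintesur would pass through all of Desho's changes:
Desho: *fovintesur
  fovintesur → fovintesor   [pre-rhotic lowering]
  fovintesor → foventesor   [vowel merger]
  foventesor → fovintesor   [pre-nasal raising]
  fovintesor (rule 4 does not apply)
  giving Desho fovintesor.
If borrowed from Femole 'foventesur' after the early changes, it would undergo only the recent ones:
  rule 3 (pre-nasal raising): foventesur → fovintesur
  rule 4 (intervocalic voicing): no change (fovintesur)
  ⇒ as a loan: fovintesur
Desho 'fovintesur' matches the loan outcome 'fovintesur', not the inherited 'fovintesor' — it skipped the early Desho changes, so it was borrowed from Femole.

borrowed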